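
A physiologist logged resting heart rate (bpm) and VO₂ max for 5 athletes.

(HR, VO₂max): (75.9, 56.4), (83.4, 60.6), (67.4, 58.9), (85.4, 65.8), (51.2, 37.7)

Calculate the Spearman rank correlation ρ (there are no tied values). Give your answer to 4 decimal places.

Rank HR: 3, 4, 2, 5, 1
Rank VO₂max: 2, 4, 3, 5, 1
d = rank(HR) − rank(VO₂max): 1, 0, -1, 0, 0; Σd² = 2
ρ = 1 − 6Σd² / [n(n²−1)] = 1 − 6×2 / (5×24) = 1 − 12/120 ≈ 0.9000

0.9000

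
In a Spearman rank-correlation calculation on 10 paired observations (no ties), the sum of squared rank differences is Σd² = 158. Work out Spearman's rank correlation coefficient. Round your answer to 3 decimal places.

0.042

ρ = 1 − 6Σd² / [n(n²−1)] = 1 − 6×158 / (10×99)
  = 1 − 948/990 = 1 − 0.9576 ≈ 0.042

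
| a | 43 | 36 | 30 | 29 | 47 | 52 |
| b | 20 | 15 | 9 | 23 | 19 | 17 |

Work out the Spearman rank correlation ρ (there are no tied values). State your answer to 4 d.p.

Rank a: 4, 3, 2, 1, 5, 6
Rank b: 5, 2, 1, 6, 4, 3
d = rank(a) − rank(b): -1, 1, 1, -5, 1, 3; Σd² = 38
ρ = 1 − 6Σd² / [n(n²−1)] = 1 − 6×38 / (6×35) = 1 − 228/210 ≈ -0.0857

-0.0857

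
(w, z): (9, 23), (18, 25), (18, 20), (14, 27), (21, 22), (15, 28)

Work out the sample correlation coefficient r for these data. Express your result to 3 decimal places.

-0.295

n = 6, Σw = 95, Σz = 145, Σw² = 1591, Σz² = 3551, Σwz = 2277
nΣwz − ΣwΣz = 13662 − 13775 = -113
nΣw² − (Σw)² = 9546 − 9025 = 521; nΣz² − (Σz)² = 21306 − 21025 = 281
r = -113 / √(521 × 281) = -113 / 382.6238 ≈ -0.295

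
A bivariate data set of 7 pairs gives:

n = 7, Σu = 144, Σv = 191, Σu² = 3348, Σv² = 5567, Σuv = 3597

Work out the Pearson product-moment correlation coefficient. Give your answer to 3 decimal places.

-0.897

r = (nΣuv − ΣuΣv) / √[(nΣu² − (Σu)²)(nΣv² − (Σv)²)]
Numerator: 7×3597 − 144×191 = -2325
Denominator: √[(23436 − 20736)(38969 − 36481)] = √[2700 × 2488] = 2591.8333
r = -2325 / 2591.8333 ≈ -0.897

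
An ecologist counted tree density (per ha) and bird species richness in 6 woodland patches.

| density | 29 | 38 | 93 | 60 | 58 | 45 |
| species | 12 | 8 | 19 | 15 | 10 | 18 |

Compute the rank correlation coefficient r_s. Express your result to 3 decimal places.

0.600

Rank density: 1, 2, 6, 5, 4, 3
Rank species: 3, 1, 6, 4, 2, 5
d = rank(density) − rank(species): -2, 1, 0, 1, 2, -2; Σd² = 14
ρ = 1 − 6Σd² / [n(n²−1)] = 1 − 6×14 / (6×35) = 1 − 84/210 ≈ 0.600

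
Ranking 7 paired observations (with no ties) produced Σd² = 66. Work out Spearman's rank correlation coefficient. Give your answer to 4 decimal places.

-0.1786

ρ = 1 − 6Σd² / [n(n²−1)] = 1 − 6×66 / (7×48)
  = 1 − 396/336 = 1 − 1.17857 ≈ -0.1786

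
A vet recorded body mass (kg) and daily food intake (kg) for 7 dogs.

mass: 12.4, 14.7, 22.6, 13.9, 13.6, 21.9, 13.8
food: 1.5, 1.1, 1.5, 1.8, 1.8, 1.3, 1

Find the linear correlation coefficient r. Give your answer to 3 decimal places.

n = 7, Σx = 112.9, Σy = 10, Σx² = 1928.83, Σy² = 14.88, Σxy = 160.44
nΣxy − ΣxΣy = 1123.08 − 1129 = -5.92
nΣx² − (Σx)² = 13501.81 − 12746.41 = 755.4; nΣy² − (Σy)² = 104.16 − 100 = 4.16
r = -5.92 / √(755.4 × 4.16) = -5.92 / 56.0577 ≈ -0.106

-0.106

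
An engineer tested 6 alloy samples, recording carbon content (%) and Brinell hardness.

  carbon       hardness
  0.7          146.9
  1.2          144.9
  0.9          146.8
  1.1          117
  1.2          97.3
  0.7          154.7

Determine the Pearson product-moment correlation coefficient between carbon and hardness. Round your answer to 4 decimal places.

-0.6909

n = 6, Σx = 5.8, Σy = 807.6, Σx² = 5.88, Σy² = 111214.24, Σxy = 762.58
nΣxy − ΣxΣy = 4575.48 − 4684.08 = -108.6
nΣx² − (Σx)² = 35.28 − 33.64 = 1.64; nΣy² − (Σy)² = 667285.44 − 652217.76 = 15067.68
r = -108.6 / √(1.64 × 15067.68) = -108.6 / 157.1973 ≈ -0.6909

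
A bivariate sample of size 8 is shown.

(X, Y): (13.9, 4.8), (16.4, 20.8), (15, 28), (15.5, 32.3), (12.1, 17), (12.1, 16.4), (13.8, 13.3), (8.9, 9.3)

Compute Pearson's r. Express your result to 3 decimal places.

n = 8, ΣX = 107.7, ΣY = 141.9, ΣX² = 1489.89, ΣY² = 3104.31, ΣXY = 1998.94
nΣXY − ΣXΣY = 15991.52 − 15282.63 = 708.89
nΣX² − (ΣX)² = 11919.12 − 11599.29 = 319.83; nΣY² − (ΣY)² = 24834.48 − 20135.61 = 4698.87
r = 708.89 / √(319.83 × 4698.87) = 708.89 / 1225.9036 ≈ 0.578

0.578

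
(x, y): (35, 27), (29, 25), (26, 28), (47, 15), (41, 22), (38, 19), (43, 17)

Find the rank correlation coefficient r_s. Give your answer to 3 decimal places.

Rank x: 3, 2, 1, 7, 5, 4, 6
Rank y: 6, 5, 7, 1, 4, 3, 2
d = rank(x) − rank(y): -3, -3, -6, 6, 1, 1, 4; Σd² = 108
ρ = 1 − 6Σd² / [n(n²−1)] = 1 − 6×108 / (7×48) = 1 − 648/336 ≈ -0.929

-0.929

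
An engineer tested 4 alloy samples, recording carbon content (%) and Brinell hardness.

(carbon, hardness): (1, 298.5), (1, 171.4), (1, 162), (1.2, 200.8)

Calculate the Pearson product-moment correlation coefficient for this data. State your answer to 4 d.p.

n = 4, Σx = 4.2, Σy = 832.7, Σx² = 4.44, Σy² = 185044.85, Σxy = 872.86
nΣxy − ΣxΣy = 3491.44 − 3497.34 = -5.9
nΣx² − (Σx)² = 17.76 − 17.64 = 0.12; nΣy² − (Σy)² = 740179.4 − 693389.29 = 46790.11
r = -5.9 / √(0.12 × 46790.11) = -5.9 / 74.9321 ≈ -0.0787

-0.0787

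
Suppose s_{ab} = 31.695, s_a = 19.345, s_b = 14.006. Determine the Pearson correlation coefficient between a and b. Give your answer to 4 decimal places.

0.1170

r = Cov(a,b) / (s_a · s_b) = 31.695 / (19.345 × 14.006)
  = 31.695 / 270.9461 ≈ 0.1170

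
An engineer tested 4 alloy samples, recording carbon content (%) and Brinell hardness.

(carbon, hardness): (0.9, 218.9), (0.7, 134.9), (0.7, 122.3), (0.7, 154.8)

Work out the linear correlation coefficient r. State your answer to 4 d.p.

0.9502

n = 4, Σx = 3, Σy = 630.9, Σx² = 2.28, Σy² = 105035.55, Σxy = 485.41
nΣxy − ΣxΣy = 1941.64 − 1892.7 = 48.94
nΣx² − (Σx)² = 9.12 − 9 = 0.12; nΣy² − (Σy)² = 420142.2 − 398034.81 = 22107.39
r = 48.94 / √(0.12 × 22107.39) = 48.94 / 51.5062 ≈ 0.9502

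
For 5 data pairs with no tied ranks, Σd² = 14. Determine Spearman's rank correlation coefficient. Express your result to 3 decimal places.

0.300

ρ = 1 − 6Σd² / [n(n²−1)] = 1 − 6×14 / (5×24)
  = 1 − 84/120 = 1 − 0.7000 ≈ 0.300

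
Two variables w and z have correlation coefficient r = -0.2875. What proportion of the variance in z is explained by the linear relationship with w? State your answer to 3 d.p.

0.083

r² = (-0.2875)² = 0.083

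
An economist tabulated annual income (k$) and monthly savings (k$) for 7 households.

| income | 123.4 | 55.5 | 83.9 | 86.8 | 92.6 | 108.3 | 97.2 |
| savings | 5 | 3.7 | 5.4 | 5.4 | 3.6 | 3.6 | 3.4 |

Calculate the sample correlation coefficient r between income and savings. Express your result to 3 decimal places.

0.109

n = 7, Σx = 647.7, Σy = 30.1, Σx² = 62632.75, Σy² = 134.49, Σxy = 2797.85
nΣxy − ΣxΣy = 19584.95 − 19495.77 = 89.18
nΣx² − (Σx)² = 438429.25 − 419515.29 = 18913.96; nΣy² − (Σy)² = 941.43 − 906.01 = 35.42
r = 89.18 / √(18913.96 × 35.42) = 89.18 / 818.4940 ≈ 0.109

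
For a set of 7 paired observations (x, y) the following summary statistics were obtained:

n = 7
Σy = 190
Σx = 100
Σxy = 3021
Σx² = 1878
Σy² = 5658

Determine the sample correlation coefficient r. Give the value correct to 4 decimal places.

0.6465

r = (nΣxy − ΣxΣy) / √[(nΣx² − (Σx)²)(nΣy² − (Σy)²)]
Numerator: 7×3021 − 100×190 = 2147
Denominator: √[(13146 − 10000)(39606 − 36100)] = √[3146 × 3506] = 3321.1257
r = 2147 / 3321.1257 ≈ 0.6465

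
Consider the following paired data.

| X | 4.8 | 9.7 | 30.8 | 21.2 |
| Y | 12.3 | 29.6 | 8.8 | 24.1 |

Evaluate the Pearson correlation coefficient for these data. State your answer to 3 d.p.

n = 4, ΣX = 66.5, ΣY = 74.8, ΣX² = 1515.21, ΣY² = 1685.7, ΣXY = 1128.12
nΣXY − ΣXΣY = 4512.48 − 4974.2 = -461.72
nΣX² − (ΣX)² = 6060.84 − 4422.25 = 1638.59; nΣY² − (ΣY)² = 6742.8 − 5595.04 = 1147.76
r = -461.72 / √(1638.59 × 1147.76) = -461.72 / 1371.3891 ≈ -0.337

-0.337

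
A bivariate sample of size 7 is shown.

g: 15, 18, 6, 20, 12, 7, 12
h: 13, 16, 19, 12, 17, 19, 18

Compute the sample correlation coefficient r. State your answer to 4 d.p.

n = 7, Σg = 90, Σh = 114, Σg² = 1322, Σh² = 1904, Σgh = 1390
nΣgh − ΣgΣh = 9730 − 10260 = -530
nΣg² − (Σg)² = 9254 − 8100 = 1154; nΣh² − (Σh)² = 13328 − 12996 = 332
r = -530 / √(1154 × 332) = -530 / 618.9733 ≈ -0.8563

-0.8563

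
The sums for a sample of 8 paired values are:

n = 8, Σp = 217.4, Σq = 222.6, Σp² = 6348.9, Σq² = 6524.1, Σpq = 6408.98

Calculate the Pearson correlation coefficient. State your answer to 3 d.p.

r = (nΣpq − ΣpΣq) / √[(nΣp² − (Σp)²)(nΣq² − (Σq)²)]
Numerator: 8×6408.98 − 217.4×222.6 = 2878.6
Denominator: √[(50791.2 − 47262.76)(52192.8 − 49550.76)] = √[3528.44 × 2642.04] = 3053.2408
r = 2878.6 / 3053.2408 ≈ 0.943

0.943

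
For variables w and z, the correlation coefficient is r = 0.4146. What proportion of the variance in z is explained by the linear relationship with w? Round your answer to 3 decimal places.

0.172

r² = (0.4146)² = 0.172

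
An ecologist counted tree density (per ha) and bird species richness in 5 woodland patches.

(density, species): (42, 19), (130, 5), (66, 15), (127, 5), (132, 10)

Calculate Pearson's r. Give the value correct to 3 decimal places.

n = 5, Σx = 497, Σy = 54, Σx² = 56573, Σy² = 736, Σxy = 4393
nΣxy − ΣxΣy = 21965 − 26838 = -4873
nΣx² − (Σx)² = 282865 − 247009 = 35856; nΣy² − (Σy)² = 3680 − 2916 = 764
r = -4873 / √(35856 × 764) = -4873 / 5233.9263 ≈ -0.931

-0.931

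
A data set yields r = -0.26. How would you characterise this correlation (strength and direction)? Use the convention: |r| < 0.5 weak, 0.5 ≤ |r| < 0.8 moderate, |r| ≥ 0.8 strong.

weak negative

r = -0.26 < 0 so the relationship is negative.
|r| = 0.26, which falls in the weak range.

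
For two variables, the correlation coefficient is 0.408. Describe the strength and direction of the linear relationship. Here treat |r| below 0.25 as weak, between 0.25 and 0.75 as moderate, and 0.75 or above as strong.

r = 0.408 > 0 so the relationship is positive.
|r| = 0.408, which falls in the moderate range.

moderate positive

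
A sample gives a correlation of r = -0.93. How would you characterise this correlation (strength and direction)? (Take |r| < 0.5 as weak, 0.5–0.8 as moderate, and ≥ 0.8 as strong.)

r = -0.93 < 0 so the relationship is negative.
|r| = 0.93, which falls in the strong range.

strong negative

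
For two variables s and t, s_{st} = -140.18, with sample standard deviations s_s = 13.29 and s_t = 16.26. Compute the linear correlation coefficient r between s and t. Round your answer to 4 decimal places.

-0.6487

r = Cov(s,t) / (s_s · s_t) = -140.18 / (13.29 × 16.26)
  = -140.18 / 216.0954 ≈ -0.6487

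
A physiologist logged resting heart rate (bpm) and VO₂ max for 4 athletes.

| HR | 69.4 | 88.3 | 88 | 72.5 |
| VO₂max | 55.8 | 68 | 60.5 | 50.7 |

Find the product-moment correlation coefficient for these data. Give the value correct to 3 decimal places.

n = 4, Σx = 318.2, Σy = 235, Σx² = 25613.5, Σy² = 13968.38, Σxy = 18876.67
nΣxy − ΣxΣy = 75506.68 − 74777 = 729.68
nΣx² − (Σx)² = 102454 − 101251.24 = 1202.76; nΣy² − (Σy)² = 55873.52 − 55225 = 648.52
r = 729.68 / √(1202.76 × 648.52) = 729.68 / 883.1840 ≈ 0.826

0.826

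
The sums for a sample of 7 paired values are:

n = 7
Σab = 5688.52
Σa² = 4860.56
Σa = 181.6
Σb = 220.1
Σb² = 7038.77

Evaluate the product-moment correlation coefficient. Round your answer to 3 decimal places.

-0.162

r = (nΣab − ΣaΣb) / √[(nΣa² − (Σa)²)(nΣb² − (Σb)²)]
Numerator: 7×5688.52 − 181.6×220.1 = -150.52
Denominator: √[(34023.92 − 32978.56)(49271.39 − 48444.01)] = √[1045.36 × 827.38] = 930.0054
r = -150.52 / 930.0054 ≈ -0.162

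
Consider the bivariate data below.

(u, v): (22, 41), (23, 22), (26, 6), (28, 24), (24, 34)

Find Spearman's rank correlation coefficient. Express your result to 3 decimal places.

Rank u: 1, 2, 4, 5, 3
Rank v: 5, 2, 1, 3, 4
d = rank(u) − rank(v): -4, 0, 3, 2, -1; Σd² = 30
ρ = 1 − 6Σd² / [n(n²−1)] = 1 − 6×30 / (5×24) = 1 − 180/120 ≈ -0.500

-0.500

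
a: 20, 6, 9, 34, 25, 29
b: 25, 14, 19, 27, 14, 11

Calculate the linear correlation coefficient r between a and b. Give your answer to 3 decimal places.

n = 6, Σa = 123, Σb = 110, Σa² = 3139, Σb² = 2228, Σab = 2342
nΣab − ΣaΣb = 14052 − 13530 = 522
nΣa² − (Σa)² = 18834 − 15129 = 3705; nΣb² − (Σb)² = 13368 − 12100 = 1268
r = 522 / √(3705 × 1268) = 522 / 2167.4732 ≈ 0.241

0.241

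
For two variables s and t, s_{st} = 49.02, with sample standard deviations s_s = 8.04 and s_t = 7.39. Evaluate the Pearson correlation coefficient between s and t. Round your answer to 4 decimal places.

r = Cov(s,t) / (s_s · s_t) = 49.02 / (8.04 × 7.39)
  = 49.02 / 59.4156 ≈ 0.8250

0.8250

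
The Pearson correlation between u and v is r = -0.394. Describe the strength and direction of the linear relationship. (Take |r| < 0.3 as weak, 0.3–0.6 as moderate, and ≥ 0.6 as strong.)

moderate negative

r = -0.394 < 0 so the relationship is negative.
|r| = 0.394, which falls in the moderate range.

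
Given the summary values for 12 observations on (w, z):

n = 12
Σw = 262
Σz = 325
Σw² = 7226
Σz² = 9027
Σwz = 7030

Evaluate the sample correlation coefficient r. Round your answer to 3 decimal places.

r = (nΣwz − ΣwΣz) / √[(nΣw² − (Σw)²)(nΣz² − (Σz)²)]
Numerator: 12×7030 − 262×325 = -790
Denominator: √[(86712 − 68644)(108324 − 105625)] = √[18068 × 2699] = 6983.2322
r = -790 / 6983.2322 ≈ -0.113

-0.113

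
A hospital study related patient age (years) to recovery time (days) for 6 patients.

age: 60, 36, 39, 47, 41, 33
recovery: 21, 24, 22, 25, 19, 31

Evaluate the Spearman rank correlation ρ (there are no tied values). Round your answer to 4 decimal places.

Rank age: 6, 2, 3, 5, 4, 1
Rank recovery: 2, 4, 3, 5, 1, 6
d = rank(age) − rank(recovery): 4, -2, 0, 0, 3, -5; Σd² = 54
ρ = 1 − 6Σd² / [n(n²−1)] = 1 − 6×54 / (6×35) = 1 − 324/210 ≈ -0.5429

-0.5429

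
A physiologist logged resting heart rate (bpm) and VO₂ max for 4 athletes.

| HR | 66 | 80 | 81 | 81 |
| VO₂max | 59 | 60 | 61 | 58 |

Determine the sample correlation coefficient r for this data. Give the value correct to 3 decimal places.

n = 4, Σx = 308, Σy = 238, Σx² = 23878, Σy² = 14166, Σxy = 18333
nΣxy − ΣxΣy = 73332 − 73304 = 28
nΣx² − (Σx)² = 95512 − 94864 = 648; nΣy² − (Σy)² = 56664 − 56644 = 20
r = 28 / √(648 × 20) = 28 / 113.8420 ≈ 0.246

0.246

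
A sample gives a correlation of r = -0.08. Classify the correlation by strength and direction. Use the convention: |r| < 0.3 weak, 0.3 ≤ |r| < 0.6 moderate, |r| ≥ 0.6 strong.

weak negative

r = -0.08 < 0 so the relationship is negative.
|r| = 0.08, which falls in the weak range.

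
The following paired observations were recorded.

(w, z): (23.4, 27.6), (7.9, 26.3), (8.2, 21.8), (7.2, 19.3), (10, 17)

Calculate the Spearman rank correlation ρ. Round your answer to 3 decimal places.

Rank w: 5, 2, 3, 1, 4
Rank z: 5, 4, 3, 2, 1
d = rank(w) − rank(z): 0, -2, 0, -1, 3; Σd² = 14
ρ = 1 − 6Σd² / [n(n²−1)] = 1 − 6×14 / (5×24) = 1 − 84/120 ≈ 0.300

0.300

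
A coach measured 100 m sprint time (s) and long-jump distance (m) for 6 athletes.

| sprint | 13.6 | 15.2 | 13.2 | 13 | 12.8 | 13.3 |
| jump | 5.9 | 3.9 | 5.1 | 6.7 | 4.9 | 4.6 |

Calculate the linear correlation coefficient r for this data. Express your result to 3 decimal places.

-0.589

n = 6, Σx = 81.1, Σy = 31.1, Σx² = 1099.97, Σy² = 166.09, Σxy = 417.84
nΣxy − ΣxΣy = 2507.04 − 2522.21 = -15.17
nΣx² − (Σx)² = 6599.82 − 6577.21 = 22.61; nΣy² − (Σy)² = 996.54 − 967.21 = 29.33
r = -15.17 / √(22.61 × 29.33) = -15.17 / 25.7517 ≈ -0.589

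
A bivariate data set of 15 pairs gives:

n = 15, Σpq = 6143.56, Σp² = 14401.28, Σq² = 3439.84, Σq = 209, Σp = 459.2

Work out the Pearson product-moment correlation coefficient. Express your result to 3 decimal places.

r = (nΣpq − ΣpΣq) / √[(nΣp² − (Σp)²)(nΣq² − (Σq)²)]
Numerator: 15×6143.56 − 459.2×209 = -3819.4
Denominator: √[(216019.2 − 210864.64)(51597.6 − 43681)] = √[5154.56 × 7916.6] = 6388.0036
r = -3819.4 / 6388.0036 ≈ -0.598

-0.598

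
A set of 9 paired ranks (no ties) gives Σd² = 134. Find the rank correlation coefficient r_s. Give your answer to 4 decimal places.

-0.1167

ρ = 1 − 6Σd² / [n(n²−1)] = 1 − 6×134 / (9×80)
  = 1 − 804/720 = 1 − 1.11667 ≈ -0.1167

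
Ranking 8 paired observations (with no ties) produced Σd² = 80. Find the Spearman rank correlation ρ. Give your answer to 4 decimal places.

ρ = 1 − 6Σd² / [n(n²−1)] = 1 − 6×80 / (8×63)
  = 1 − 480/504 = 1 − 0.95238 ≈ 0.0476

0.0476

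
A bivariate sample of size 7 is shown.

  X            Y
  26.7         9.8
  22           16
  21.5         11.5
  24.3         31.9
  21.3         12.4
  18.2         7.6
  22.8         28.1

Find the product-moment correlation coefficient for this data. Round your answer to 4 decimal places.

0.3437

n = 7, ΣX = 156.8, ΣY = 117.3, ΣX² = 3554.4, ΣY² = 2503.03, ΣXY = 2679.2
nΣXY − ΣXΣY = 18754.4 − 18392.64 = 361.76
nΣX² − (ΣX)² = 24880.8 − 24586.24 = 294.56; nΣY² − (ΣY)² = 17521.21 − 13759.29 = 3761.92
r = 361.76 / √(294.56 × 3761.92) = 361.76 / 1052.6686 ≈ 0.3437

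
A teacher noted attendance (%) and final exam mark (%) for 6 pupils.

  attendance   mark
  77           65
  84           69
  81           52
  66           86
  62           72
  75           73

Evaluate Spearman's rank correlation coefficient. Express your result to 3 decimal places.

Rank attendance: 4, 6, 5, 2, 1, 3
Rank mark: 2, 3, 1, 6, 4, 5
d = rank(attendance) − rank(mark): 2, 3, 4, -4, -3, -2; Σd² = 58
ρ = 1 − 6Σd² / [n(n²−1)] = 1 − 6×58 / (6×35) = 1 − 348/210 ≈ -0.657

-0.657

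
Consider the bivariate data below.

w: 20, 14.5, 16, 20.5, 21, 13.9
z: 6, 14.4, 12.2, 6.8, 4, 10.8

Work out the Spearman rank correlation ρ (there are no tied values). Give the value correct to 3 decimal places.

-0.771

Rank w: 4, 2, 3, 5, 6, 1
Rank z: 2, 6, 5, 3, 1, 4
d = rank(w) − rank(z): 2, -4, -2, 2, 5, -3; Σd² = 62
ρ = 1 − 6Σd² / [n(n²−1)] = 1 − 6×62 / (6×35) = 1 − 372/210 ≈ -0.771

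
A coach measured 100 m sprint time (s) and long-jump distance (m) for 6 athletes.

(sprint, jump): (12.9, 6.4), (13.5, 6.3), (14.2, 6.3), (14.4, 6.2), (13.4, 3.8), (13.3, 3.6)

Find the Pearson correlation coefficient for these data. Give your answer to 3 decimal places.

0.325

n = 6, Σx = 81.7, Σy = 32.6, Σx² = 1114.11, Σy² = 186.18, Σxy = 445.15
nΣxy − ΣxΣy = 2670.9 − 2663.42 = 7.48
nΣx² − (Σx)² = 6684.66 − 6674.89 = 9.77; nΣy² − (Σy)² = 1117.08 − 1062.76 = 54.32
r = 7.48 / √(9.77 × 54.32) = 7.48 / 23.0371 ≈ 0.325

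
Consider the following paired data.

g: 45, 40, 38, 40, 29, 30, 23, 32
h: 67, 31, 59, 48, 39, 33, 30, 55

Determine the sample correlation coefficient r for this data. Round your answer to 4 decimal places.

0.6312

n = 8, Σg = 277, Σh = 362, Σg² = 9963, Σh² = 17770, Σgh = 12988
nΣgh − ΣgΣh = 103904 − 100274 = 3630
nΣg² − (Σg)² = 79704 − 76729 = 2975; nΣh² − (Σh)² = 142160 − 131044 = 11116
r = 3630 / √(2975 × 11116) = 3630 / 5750.6608 ≈ 0.6312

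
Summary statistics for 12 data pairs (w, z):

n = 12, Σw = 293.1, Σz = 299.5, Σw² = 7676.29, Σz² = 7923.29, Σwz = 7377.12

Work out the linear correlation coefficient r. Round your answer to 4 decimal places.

r = (nΣwz − ΣwΣz) / √[(nΣw² − (Σw)²)(nΣz² − (Σz)²)]
Numerator: 12×7377.12 − 293.1×299.5 = 741.99
Denominator: √[(92115.48 − 85907.61)(95079.48 − 89700.25)] = √[6207.87 × 5379.23] = 5778.7162
r = 741.99 / 5778.7162 ≈ 0.1284

0.1284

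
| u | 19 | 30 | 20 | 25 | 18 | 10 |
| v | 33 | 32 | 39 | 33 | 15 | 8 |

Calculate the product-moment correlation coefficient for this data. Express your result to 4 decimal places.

n = 6, Σu = 122, Σv = 160, Σu² = 2710, Σv² = 5012, Σuv = 3542
nΣuv − ΣuΣv = 21252 − 19520 = 1732
nΣu² − (Σu)² = 16260 − 14884 = 1376; nΣv² − (Σv)² = 30072 − 25600 = 4472
r = 1732 / √(1376 × 4472) = 1732 / 2480.6193 ≈ 0.6982

0.6982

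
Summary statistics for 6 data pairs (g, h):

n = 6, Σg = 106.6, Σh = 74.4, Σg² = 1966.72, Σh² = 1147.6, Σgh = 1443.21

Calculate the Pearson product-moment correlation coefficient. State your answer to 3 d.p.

r = (nΣgh − ΣgΣh) / √[(nΣg² − (Σg)²)(nΣh² − (Σh)²)]
Numerator: 6×1443.21 − 106.6×74.4 = 728.22
Denominator: √[(11800.32 − 11363.56)(6885.6 − 5535.36)] = √[436.76 × 1350.24] = 767.9393
r = 728.22 / 767.9393 ≈ 0.948

0.948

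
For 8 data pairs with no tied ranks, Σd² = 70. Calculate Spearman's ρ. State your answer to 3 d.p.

ρ = 1 − 6Σd² / [n(n²−1)] = 1 − 6×70 / (8×63)
  = 1 − 420/504 = 1 − 0.8333 ≈ 0.167

0.167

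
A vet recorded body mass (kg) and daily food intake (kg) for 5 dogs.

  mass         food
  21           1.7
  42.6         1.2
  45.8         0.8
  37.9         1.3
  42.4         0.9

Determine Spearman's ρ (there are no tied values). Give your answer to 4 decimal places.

-0.9000

Rank mass: 1, 4, 5, 2, 3
Rank food: 5, 3, 1, 4, 2
d = rank(mass) − rank(food): -4, 1, 4, -2, 1; Σd² = 38
ρ = 1 − 6Σd² / [n(n²−1)] = 1 − 6×38 / (5×24) = 1 − 228/120 ≈ -0.9000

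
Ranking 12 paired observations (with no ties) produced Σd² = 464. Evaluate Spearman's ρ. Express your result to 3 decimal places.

ρ = 1 − 6Σd² / [n(n²−1)] = 1 − 6×464 / (12×143)
  = 1 − 2784/1716 = 1 − 1.6224 ≈ -0.622

-0.622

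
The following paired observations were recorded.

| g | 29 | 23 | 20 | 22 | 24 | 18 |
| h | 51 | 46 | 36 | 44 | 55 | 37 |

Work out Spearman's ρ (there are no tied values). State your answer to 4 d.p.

0.8857

Rank g: 6, 4, 2, 3, 5, 1
Rank h: 5, 4, 1, 3, 6, 2
d = rank(g) − rank(h): 1, 0, 1, 0, -1, -1; Σd² = 4
ρ = 1 − 6Σd² / [n(n²−1)] = 1 − 6×4 / (6×35) = 1 − 24/210 ≈ 0.8857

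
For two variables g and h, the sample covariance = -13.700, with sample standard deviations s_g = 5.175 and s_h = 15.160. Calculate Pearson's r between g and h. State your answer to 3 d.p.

r = Cov(g,h) / (s_g · s_h) = -13.700 / (5.175 × 15.160)
  = -13.700 / 78.4530 ≈ -0.175

-0.175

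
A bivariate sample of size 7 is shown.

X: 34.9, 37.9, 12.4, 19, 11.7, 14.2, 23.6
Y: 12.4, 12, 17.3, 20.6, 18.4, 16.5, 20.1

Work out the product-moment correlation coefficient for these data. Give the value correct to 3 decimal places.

n = 7, ΣX = 153.7, ΣY = 117.3, ΣX² = 4064.67, ΣY² = 2036.23, ΣXY = 2417.42
nΣXY − ΣXΣY = 16921.94 − 18029.01 = -1107.07
nΣX² − (ΣX)² = 28452.69 − 23623.69 = 4829; nΣY² − (ΣY)² = 14253.61 − 13759.29 = 494.32
r = -1107.07 / √(4829 × 494.32) = -1107.07 / 1545.0150 ≈ -0.717

-0.717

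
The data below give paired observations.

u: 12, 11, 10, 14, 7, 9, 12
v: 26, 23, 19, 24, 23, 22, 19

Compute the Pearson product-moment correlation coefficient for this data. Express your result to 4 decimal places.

n = 7, Σu = 75, Σv = 156, Σu² = 835, Σv² = 3516, Σuv = 1678
nΣuv − ΣuΣv = 11746 − 11700 = 46
nΣu² − (Σu)² = 5845 − 5625 = 220; nΣv² − (Σv)² = 24612 − 24336 = 276
r = 46 / √(220 × 276) = 46 / 246.4143 ≈ 0.1867

0.1867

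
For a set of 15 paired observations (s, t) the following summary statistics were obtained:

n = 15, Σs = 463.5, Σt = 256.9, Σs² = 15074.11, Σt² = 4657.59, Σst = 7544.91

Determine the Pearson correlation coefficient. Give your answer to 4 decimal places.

-0.8934

r = (nΣst − ΣsΣt) / √[(nΣs² − (Σs)²)(nΣt² − (Σt)²)]
Numerator: 15×7544.91 − 463.5×256.9 = -5899.5
Denominator: √[(226111.65 − 214832.25)(69863.85 − 65997.61)] = √[11279.4 × 3866.24] = 6603.7010
r = -5899.5 / 6603.7010 ≈ -0.8934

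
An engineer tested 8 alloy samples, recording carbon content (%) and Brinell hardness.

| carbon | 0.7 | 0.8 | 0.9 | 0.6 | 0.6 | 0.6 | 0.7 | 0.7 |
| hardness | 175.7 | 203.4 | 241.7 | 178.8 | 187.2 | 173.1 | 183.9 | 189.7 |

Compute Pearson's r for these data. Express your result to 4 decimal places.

n = 8, Σx = 5.6, Σy = 1533.5, Σx² = 4, Σy² = 297443.13, Σxy = 1088.22
nΣxy − ΣxΣy = 8705.76 − 8587.6 = 118.16
nΣx² − (Σx)² = 32 − 31.36 = 0.64; nΣy² − (Σy)² = 2379545.04 − 2351622.25 = 27922.79
r = 118.16 / √(0.64 × 27922.79) = 118.16 / 133.6809 ≈ 0.8839

0.8839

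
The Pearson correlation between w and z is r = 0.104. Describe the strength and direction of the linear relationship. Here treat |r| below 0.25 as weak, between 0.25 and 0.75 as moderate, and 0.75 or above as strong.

weak positive

r = 0.104 > 0 so the relationship is positive.
|r| = 0.104, which falls in the weak range.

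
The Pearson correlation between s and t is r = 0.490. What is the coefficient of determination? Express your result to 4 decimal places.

r² = (0.490)² = 0.2401

0.2401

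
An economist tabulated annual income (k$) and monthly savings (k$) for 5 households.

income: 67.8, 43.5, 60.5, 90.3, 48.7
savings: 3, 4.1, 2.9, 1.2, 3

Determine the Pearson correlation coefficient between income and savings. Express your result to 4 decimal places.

-0.9266

n = 5, Σx = 310.8, Σy = 14.2, Σx² = 20675.12, Σy² = 44.66, Σxy = 811.66
nΣxy − ΣxΣy = 4058.3 − 4413.36 = -355.06
nΣx² − (Σx)² = 103375.6 − 96596.64 = 6778.96; nΣy² − (Σy)² = 223.3 − 201.64 = 21.66
r = -355.06 / √(6778.96 × 21.66) = -355.06 / 383.1870 ≈ -0.9266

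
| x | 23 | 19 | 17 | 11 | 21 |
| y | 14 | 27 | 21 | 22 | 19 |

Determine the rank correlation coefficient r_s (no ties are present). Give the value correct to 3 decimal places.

Rank x: 5, 3, 2, 1, 4
Rank y: 1, 5, 3, 4, 2
d = rank(x) − rank(y): 4, -2, -1, -3, 2; Σd² = 34
ρ = 1 − 6Σd² / [n(n²−1)] = 1 − 6×34 / (5×24) = 1 − 204/120 ≈ -0.700

-0.700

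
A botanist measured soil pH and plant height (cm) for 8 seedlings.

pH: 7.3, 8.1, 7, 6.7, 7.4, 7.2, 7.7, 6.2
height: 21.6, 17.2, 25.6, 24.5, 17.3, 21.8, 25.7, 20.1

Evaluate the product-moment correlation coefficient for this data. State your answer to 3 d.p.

-0.252

n = 8, Σx = 57.6, Σy = 173.8, Σx² = 417.12, Σy² = 3857.04, Σxy = 1247.84
nΣxy − ΣxΣy = 9982.72 − 10010.88 = -28.16
nΣx² − (Σx)² = 3336.96 − 3317.76 = 19.2; nΣy² − (Σy)² = 30856.32 − 30206.44 = 649.88
r = -28.16 / √(19.2 × 649.88) = -28.16 / 111.7036 ≈ -0.252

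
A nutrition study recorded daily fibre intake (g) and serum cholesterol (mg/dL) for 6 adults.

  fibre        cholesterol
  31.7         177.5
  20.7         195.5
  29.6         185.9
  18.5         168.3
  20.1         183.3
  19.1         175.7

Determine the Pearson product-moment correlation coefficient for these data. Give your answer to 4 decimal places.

0.1456

n = 6, Σx = 139.7, Σy = 1086.2, Σx² = 3420.61, Σy² = 197079.58, Σxy = 25329.99
nΣxy − ΣxΣy = 151979.94 − 151742.14 = 237.8
nΣx² − (Σx)² = 20523.66 − 19516.09 = 1007.57; nΣy² − (Σy)² = 1182477.48 − 1179830.44 = 2647.04
r = 237.8 / √(1007.57 × 2647.04) = 237.8 / 1633.1191 ≈ 0.1456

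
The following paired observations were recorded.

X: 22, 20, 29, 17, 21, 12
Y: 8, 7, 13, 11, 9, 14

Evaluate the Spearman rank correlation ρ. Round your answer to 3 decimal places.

Rank X: 5, 3, 6, 2, 4, 1
Rank Y: 2, 1, 5, 4, 3, 6
d = rank(X) − rank(Y): 3, 2, 1, -2, 1, -5; Σd² = 44
ρ = 1 − 6Σd² / [n(n²−1)] = 1 − 6×44 / (6×35) = 1 − 264/210 ≈ -0.257

-0.257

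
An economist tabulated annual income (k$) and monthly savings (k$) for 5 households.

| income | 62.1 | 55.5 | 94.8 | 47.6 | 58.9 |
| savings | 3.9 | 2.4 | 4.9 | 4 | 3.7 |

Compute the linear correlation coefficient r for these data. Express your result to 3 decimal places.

0.656

n = 5, Σx = 318.9, Σy = 18.9, Σx² = 21658.67, Σy² = 74.67, Σxy = 1248.24
nΣxy − ΣxΣy = 6241.2 − 6027.21 = 213.99
nΣx² − (Σx)² = 108293.35 − 101697.21 = 6596.14; nΣy² − (Σy)² = 373.35 − 357.21 = 16.14
r = 213.99 / √(6596.14 × 16.14) = 213.99 / 326.2847 ≈ 0.656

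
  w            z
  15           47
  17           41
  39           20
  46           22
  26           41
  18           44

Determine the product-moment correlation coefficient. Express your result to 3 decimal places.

n = 6, Σw = 161, Σz = 215, Σw² = 5151, Σz² = 8391, Σwz = 5052
nΣwz − ΣwΣz = 30312 − 34615 = -4303
nΣw² − (Σw)² = 30906 − 25921 = 4985; nΣz² − (Σz)² = 50346 − 46225 = 4121
r = -4303 / √(4985 × 4121) = -4303 / 4532.4590 ≈ -0.949

-0.949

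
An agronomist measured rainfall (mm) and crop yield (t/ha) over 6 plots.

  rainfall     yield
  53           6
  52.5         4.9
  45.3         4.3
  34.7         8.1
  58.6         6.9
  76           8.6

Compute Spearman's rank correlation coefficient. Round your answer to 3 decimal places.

0.429

Rank rainfall: 4, 3, 2, 1, 5, 6
Rank yield: 3, 2, 1, 5, 4, 6
d = rank(rainfall) − rank(yield): 1, 1, 1, -4, 1, 0; Σd² = 20
ρ = 1 − 6Σd² / [n(n²−1)] = 1 − 6×20 / (6×35) = 1 − 120/210 ≈ 0.429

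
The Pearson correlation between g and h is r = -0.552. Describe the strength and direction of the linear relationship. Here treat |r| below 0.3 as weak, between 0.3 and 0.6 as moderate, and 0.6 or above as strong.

r = -0.552 < 0 so the relationship is negative.
|r| = 0.552, which falls in the moderate range.

moderate negative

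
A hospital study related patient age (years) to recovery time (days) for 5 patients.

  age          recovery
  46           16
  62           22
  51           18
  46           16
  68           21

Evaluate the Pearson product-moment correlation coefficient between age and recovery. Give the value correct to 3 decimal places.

n = 5, Σx = 273, Σy = 93, Σx² = 15301, Σy² = 1761, Σxy = 5182
nΣxy − ΣxΣy = 25910 − 25389 = 521
nΣx² − (Σx)² = 76505 − 74529 = 1976; nΣy² − (Σy)² = 8805 − 8649 = 156
r = 521 / √(1976 × 156) = 521 / 555.2081 ≈ 0.938

0.938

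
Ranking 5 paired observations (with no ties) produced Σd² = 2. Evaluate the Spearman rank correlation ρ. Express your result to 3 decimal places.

ρ = 1 − 6Σd² / [n(n²−1)] = 1 − 6×2 / (5×24)
  = 1 − 12/120 = 1 − 0.1000 ≈ 0.900

0.900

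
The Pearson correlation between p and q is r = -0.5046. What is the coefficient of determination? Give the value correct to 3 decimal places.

r² = (-0.5046)² = 0.255

0.255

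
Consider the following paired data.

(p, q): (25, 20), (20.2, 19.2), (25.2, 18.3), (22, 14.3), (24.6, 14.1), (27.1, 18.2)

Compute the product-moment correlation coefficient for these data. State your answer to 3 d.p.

0.113

n = 6, Σp = 144.1, Σq = 104.1, Σp² = 3491.65, Σq² = 1838.07, Σpq = 2503.68
nΣpq − ΣpΣq = 15022.08 − 15000.81 = 21.27
nΣp² − (Σp)² = 20949.9 − 20764.81 = 185.09; nΣq² − (Σq)² = 11028.42 − 10836.81 = 191.61
r = 21.27 / √(185.09 × 191.61) = 21.27 / 188.3218 ≈ 0.113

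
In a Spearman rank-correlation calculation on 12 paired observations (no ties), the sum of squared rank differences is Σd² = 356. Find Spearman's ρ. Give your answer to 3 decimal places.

-0.245

ρ = 1 − 6Σd² / [n(n²−1)] = 1 − 6×356 / (12×143)
  = 1 − 2136/1716 = 1 − 1.2448 ≈ -0.245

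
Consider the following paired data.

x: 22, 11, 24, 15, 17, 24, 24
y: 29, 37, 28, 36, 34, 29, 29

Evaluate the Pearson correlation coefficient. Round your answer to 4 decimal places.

n = 7, Σx = 137, Σy = 222, Σx² = 2847, Σy² = 7128, Σxy = 4227
nΣxy − ΣxΣy = 29589 − 30414 = -825
nΣx² − (Σx)² = 19929 − 18769 = 1160; nΣy² − (Σy)² = 49896 − 49284 = 612
r = -825 / √(1160 × 612) = -825 / 842.5675 ≈ -0.9792

-0.9792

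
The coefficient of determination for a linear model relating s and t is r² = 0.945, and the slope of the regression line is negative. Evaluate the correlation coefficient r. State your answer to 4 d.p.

|r| = √0.945 = 0.9721
The association is negative, so r = −0.9721.

-0.9721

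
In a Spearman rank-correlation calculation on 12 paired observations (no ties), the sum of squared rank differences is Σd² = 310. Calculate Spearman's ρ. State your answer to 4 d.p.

-0.0839

ρ = 1 − 6Σd² / [n(n²−1)] = 1 − 6×310 / (12×143)
  = 1 − 1860/1716 = 1 − 1.08392 ≈ -0.0839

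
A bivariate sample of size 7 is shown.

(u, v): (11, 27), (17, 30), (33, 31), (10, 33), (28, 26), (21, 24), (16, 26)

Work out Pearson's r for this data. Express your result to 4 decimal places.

-0.1171

n = 7, Σu = 136, Σv = 197, Σu² = 3080, Σv² = 5607, Σuv = 3808
nΣuv − ΣuΣv = 26656 − 26792 = -136
nΣu² − (Σu)² = 21560 − 18496 = 3064; nΣv² − (Σv)² = 39249 − 38809 = 440
r = -136 / √(3064 × 440) = -136 / 1161.1029 ≈ -0.1171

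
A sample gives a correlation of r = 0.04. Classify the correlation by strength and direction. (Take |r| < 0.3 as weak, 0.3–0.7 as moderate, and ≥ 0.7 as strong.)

weak positive

r = 0.04 > 0 so the relationship is positive.
|r| = 0.04, which falls in the weak range.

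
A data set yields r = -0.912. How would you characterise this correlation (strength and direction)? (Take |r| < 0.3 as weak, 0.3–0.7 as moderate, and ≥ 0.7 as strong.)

strong negative

r = -0.912 < 0 so the relationship is negative.
|r| = 0.912, which falls in the strong range.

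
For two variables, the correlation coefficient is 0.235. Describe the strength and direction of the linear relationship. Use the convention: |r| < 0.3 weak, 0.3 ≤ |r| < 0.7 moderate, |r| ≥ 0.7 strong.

weak positive

r = 0.235 > 0 so the relationship is positive.
|r| = 0.235, which falls in the weak range.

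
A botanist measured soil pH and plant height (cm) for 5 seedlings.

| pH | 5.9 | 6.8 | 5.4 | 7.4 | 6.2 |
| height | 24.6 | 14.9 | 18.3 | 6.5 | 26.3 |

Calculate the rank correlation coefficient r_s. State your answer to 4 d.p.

Rank pH: 2, 4, 1, 5, 3
Rank height: 4, 2, 3, 1, 5
d = rank(pH) − rank(height): -2, 2, -2, 4, -2; Σd² = 32
ρ = 1 − 6Σd² / [n(n²−1)] = 1 − 6×32 / (5×24) = 1 − 192/120 ≈ -0.6000

-0.6000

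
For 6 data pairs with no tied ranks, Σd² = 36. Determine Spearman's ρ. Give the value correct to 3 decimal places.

ρ = 1 − 6Σd² / [n(n²−1)] = 1 − 6×36 / (6×35)
  = 1 − 216/210 = 1 − 1.0286 ≈ -0.029

-0.029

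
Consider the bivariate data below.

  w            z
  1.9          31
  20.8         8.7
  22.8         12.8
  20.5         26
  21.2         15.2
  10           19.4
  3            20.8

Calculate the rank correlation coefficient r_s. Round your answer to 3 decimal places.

-0.786

Rank w: 1, 5, 7, 4, 6, 3, 2
Rank z: 7, 1, 2, 6, 3, 4, 5
d = rank(w) − rank(z): -6, 4, 5, -2, 3, -1, -3; Σd² = 100
ρ = 1 − 6Σd² / [n(n²−1)] = 1 − 6×100 / (7×48) = 1 − 600/336 ≈ -0.786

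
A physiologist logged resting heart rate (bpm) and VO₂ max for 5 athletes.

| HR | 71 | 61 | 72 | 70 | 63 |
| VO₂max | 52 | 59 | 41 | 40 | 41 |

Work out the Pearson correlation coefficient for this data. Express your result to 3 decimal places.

n = 5, Σx = 337, Σy = 233, Σx² = 22815, Σy² = 11147, Σxy = 15626
nΣxy − ΣxΣy = 78130 − 78521 = -391
nΣx² − (Σx)² = 114075 − 113569 = 506; nΣy² − (Σy)² = 55735 − 54289 = 1446
r = -391 / √(506 × 1446) = -391 / 855.3806 ≈ -0.457

-0.457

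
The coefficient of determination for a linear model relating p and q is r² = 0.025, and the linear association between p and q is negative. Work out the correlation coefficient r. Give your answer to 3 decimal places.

|r| = √0.025 = 0.158
The association is negative, so r = −0.158.

-0.158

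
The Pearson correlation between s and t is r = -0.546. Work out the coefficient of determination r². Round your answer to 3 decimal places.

r² = (-0.546)² = 0.298

0.298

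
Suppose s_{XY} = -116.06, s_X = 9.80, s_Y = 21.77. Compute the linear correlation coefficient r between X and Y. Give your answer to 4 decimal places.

r = Cov(X,Y) / (s_X · s_Y) = -116.06 / (9.80 × 21.77)
  = -116.06 / 213.3460 ≈ -0.5440

-0.5440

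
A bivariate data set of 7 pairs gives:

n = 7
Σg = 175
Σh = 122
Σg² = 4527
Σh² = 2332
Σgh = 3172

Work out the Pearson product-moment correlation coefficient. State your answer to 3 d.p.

r = (nΣgh − ΣgΣh) / √[(nΣg² − (Σg)²)(nΣh² − (Σh)²)]
Numerator: 7×3172 − 175×122 = 854
Denominator: √[(31689 − 30625)(16324 − 14884)] = √[1064 × 1440] = 1237.8045
r = 854 / 1237.8045 ≈ 0.690

0.690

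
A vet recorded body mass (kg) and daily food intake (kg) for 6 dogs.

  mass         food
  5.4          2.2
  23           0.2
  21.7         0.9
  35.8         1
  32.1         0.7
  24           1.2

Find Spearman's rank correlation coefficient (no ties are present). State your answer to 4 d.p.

Rank mass: 1, 3, 2, 6, 5, 4
Rank food: 6, 1, 3, 4, 2, 5
d = rank(mass) − rank(food): -5, 2, -1, 2, 3, -1; Σd² = 44
ρ = 1 − 6Σd² / [n(n²−1)] = 1 − 6×44 / (6×35) = 1 − 264/210 ≈ -0.2571

-0.2571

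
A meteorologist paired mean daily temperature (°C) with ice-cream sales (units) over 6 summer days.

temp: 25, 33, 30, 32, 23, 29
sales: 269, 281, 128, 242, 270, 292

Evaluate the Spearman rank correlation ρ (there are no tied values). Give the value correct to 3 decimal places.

Rank temp: 2, 6, 4, 5, 1, 3
Rank sales: 3, 5, 1, 2, 4, 6
d = rank(temp) − rank(sales): -1, 1, 3, 3, -3, -3; Σd² = 38
ρ = 1 − 6Σd² / [n(n²−1)] = 1 − 6×38 / (6×35) = 1 − 228/210 ≈ -0.086

-0.086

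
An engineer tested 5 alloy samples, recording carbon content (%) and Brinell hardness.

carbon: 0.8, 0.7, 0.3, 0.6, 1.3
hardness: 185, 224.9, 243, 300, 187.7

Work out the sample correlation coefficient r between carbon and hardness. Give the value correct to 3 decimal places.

n = 5, Σx = 3.7, Σy = 1140.6, Σx² = 3.27, Σy² = 269085.3, Σxy = 802.34
nΣxy − ΣxΣy = 4011.7 − 4220.22 = -208.52
nΣx² − (Σx)² = 16.35 − 13.69 = 2.66; nΣy² − (Σy)² = 1345426.5 − 1300968.36 = 44458.14
r = -208.52 / √(2.66 × 44458.14) = -208.52 / 343.8876 ≈ -0.606

-0.606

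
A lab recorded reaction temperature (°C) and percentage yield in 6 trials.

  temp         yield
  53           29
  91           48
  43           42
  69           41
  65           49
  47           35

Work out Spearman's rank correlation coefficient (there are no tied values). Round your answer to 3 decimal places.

Rank temp: 3, 6, 1, 5, 4, 2
Rank yield: 1, 5, 4, 3, 6, 2
d = rank(temp) − rank(yield): 2, 1, -3, 2, -2, 0; Σd² = 22
ρ = 1 − 6Σd² / [n(n²−1)] = 1 − 6×22 / (6×35) = 1 − 132/210 ≈ 0.371

0.371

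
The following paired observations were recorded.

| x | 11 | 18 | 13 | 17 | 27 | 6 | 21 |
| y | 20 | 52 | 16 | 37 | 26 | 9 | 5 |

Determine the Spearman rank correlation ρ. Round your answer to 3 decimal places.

Rank x: 2, 5, 3, 4, 7, 1, 6
Rank y: 4, 7, 3, 6, 5, 2, 1
d = rank(x) − rank(y): -2, -2, 0, -2, 2, -1, 5; Σd² = 42
ρ = 1 − 6Σd² / [n(n²−1)] = 1 − 6×42 / (7×48) = 1 − 252/336 ≈ 0.250

0.250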